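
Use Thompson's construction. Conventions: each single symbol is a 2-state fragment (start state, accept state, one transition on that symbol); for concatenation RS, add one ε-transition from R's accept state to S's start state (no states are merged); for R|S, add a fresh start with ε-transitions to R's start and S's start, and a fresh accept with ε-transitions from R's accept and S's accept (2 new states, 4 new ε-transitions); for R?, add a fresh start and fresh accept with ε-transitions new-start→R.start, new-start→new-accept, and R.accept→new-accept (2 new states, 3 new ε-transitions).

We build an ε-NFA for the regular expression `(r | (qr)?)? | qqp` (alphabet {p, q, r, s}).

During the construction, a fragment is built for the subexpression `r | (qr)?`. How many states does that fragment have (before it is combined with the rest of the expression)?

10

Fragment for `r | (qr)?`:
Each of the 3 symbol leaves contributes a 2-state fragment.
  qr → 4 states
  (qr)? → 6 states
  r | (qr)? → 10 states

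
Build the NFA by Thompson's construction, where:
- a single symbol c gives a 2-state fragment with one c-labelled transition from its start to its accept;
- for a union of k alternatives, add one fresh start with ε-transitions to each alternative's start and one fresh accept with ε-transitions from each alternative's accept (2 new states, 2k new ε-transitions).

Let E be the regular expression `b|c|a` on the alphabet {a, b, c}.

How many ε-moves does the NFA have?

Bottom-up over the parse tree:
Each of the 3 symbol leaves contributes 0 ε-transitions.
  b|c|a — 6 ε-transitions

6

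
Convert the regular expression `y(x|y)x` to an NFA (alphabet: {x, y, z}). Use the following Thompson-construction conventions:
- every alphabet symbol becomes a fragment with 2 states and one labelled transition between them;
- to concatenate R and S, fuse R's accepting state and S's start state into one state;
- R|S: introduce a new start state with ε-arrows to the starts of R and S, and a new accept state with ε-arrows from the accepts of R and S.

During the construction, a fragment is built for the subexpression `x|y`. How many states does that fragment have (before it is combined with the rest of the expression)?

Fragment for `x|y`:
Each of the 2 symbol leaves contributes a 2-state fragment.
  x|y — 6 states

6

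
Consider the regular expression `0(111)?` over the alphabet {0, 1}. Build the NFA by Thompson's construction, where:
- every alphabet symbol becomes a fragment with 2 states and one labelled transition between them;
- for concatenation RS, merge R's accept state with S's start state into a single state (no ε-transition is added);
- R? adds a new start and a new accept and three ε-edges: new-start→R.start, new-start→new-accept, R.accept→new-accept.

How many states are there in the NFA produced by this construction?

7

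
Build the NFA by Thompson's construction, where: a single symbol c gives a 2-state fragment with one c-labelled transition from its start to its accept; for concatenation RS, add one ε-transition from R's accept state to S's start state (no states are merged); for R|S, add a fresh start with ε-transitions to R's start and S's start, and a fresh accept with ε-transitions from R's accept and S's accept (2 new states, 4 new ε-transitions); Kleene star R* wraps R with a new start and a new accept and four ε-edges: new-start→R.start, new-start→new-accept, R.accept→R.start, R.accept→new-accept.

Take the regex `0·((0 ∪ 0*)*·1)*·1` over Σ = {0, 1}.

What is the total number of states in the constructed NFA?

18

Building bottom-up:
Each of the 5 symbol leaves contributes a 2-state fragment.
  0* = 4 states
  0 ∪ 0* = 8 states
  (0 ∪ 0*)* = 10 states
  (0 ∪ 0*)*·1 = 12 states
  ((0 ∪ 0*)*·1)* = 14 states
  0·((0 ∪ 0*)*·1)*·1 = 18 states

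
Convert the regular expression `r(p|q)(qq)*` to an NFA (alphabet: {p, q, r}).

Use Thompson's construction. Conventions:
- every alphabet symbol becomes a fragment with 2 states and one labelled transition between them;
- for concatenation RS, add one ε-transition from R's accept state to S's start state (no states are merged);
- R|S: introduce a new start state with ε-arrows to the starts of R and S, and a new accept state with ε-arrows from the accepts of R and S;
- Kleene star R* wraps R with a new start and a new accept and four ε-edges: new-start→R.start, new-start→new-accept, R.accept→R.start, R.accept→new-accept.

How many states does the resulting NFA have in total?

By structural recursion:
Each of the 5 symbol leaves contributes a 2-state fragment.
  p|q → 6 states
  qq → 4 states
  (qq)* → 6 states
  r(p|q)(qq)* → 14 states

14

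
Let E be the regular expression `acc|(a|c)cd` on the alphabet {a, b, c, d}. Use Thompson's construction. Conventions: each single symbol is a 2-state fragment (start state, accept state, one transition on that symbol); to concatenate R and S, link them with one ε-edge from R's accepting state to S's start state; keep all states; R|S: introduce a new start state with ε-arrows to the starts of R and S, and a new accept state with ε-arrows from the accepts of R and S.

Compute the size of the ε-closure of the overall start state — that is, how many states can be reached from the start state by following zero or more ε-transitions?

5

Work bottom-up. For each fragment F, track |ε-closure(F.start)| and whether F's accept lies in that closure (i.e. whether F accepts ε). A single-symbol fragment has closure size 1 and does not accept ε.
  acc — C equals the left operand's closure size = 1 (its accept is not ε-reachable, so the closure stops there)
  a|c — new start ε-reaches every alternative's start; none of them accept ε, so the new accept is not reached: C = 1 + 1 + 1 = 3
  (a|c)cd — C equals the left operand's closure size = 3 (its accept is not ε-reachable, so the closure stops there)
  acc|(a|c)cd — new start ε-reaches every alternative's start; none of them accept ε, so the new accept is not reached: C = 1 + 1 + 3 = 5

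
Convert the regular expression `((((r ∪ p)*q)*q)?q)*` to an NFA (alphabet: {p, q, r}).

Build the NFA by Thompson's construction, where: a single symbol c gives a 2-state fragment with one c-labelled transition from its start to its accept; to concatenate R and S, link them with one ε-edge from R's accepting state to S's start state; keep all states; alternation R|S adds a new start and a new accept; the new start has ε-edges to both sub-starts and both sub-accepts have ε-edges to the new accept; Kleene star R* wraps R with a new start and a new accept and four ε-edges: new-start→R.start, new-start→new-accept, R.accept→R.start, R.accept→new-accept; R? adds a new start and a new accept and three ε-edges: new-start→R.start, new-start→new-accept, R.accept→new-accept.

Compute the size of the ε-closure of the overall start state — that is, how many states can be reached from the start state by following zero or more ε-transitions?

14

Work bottom-up. For each fragment F, track |ε-closure(F.start)| and whether F's accept lies in that closure (i.e. whether F accepts ε). A single-symbol fragment has closure size 1 and does not accept ε.
  r ∪ p → new start ε-reaches every alternative's start; none of them accept ε, so the new accept is not reached: |closure| = 1 + 1 + 1 = 3
  (r ∪ p)* → |closure| = 1 (new start) + 3 (body) + 1 (new accept) = 5
  (r ∪ p)*q → the left operand accepts ε, so the closure extends into the next operand (via the concat ε-link); |closure| = 5 + 1 = 6
  ((r ∪ p)*q)* → the star's fresh start ε-reaches both the body's start and the fresh accept: |closure| = 2 + 6 = 8
  ((r ∪ p)*q)*q → the left operand accepts ε, so the closure extends into the next operand (via the concat ε-link); |closure| = 8 + 1 = 9
  (((r ∪ p)*q)*q)? → |closure| = 1 (new start) + 9 (body) + 1 (new accept, via ε) = 11
  (((r ∪ p)*q)*q)?q → the left operand accepts ε, so the closure extends into the next operand (via the concat ε-link); |closure| = 11 + 1 = 12
  ((((r ∪ p)*q)*q)?q)* → the star's fresh start ε-reaches both the body's start and the fresh accept: |closure| = 2 + 12 = 14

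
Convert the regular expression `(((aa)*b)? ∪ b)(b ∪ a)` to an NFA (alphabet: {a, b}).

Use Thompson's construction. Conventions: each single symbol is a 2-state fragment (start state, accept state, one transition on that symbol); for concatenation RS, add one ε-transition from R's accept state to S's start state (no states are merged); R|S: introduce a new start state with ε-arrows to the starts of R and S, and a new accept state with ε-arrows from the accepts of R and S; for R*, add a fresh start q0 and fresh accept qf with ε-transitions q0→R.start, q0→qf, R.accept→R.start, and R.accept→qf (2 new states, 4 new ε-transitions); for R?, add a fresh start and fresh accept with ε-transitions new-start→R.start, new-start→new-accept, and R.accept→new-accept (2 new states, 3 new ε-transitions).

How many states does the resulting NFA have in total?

20

Per subexpression:
Each of the 6 symbol leaves contributes a 2-state fragment.
  aa = 4 states
  (aa)* = 6 states
  (aa)*b = 8 states
  ((aa)*b)? = 10 states
  ((aa)*b)? ∪ b = 14 states
  b ∪ a = 6 states
  (((aa)*b)? ∪ b)(b ∪ a) = 20 states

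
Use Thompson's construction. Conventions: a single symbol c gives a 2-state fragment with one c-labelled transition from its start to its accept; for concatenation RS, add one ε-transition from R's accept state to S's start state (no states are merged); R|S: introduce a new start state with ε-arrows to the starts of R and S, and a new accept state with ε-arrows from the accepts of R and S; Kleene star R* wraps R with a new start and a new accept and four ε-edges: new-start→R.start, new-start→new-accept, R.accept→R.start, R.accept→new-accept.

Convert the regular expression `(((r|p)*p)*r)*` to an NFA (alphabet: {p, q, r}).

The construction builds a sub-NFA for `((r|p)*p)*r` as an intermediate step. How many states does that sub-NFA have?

Fragment for `((r|p)*p)*r`:
Each of the 4 symbol leaves contributes a 2-state fragment.
  r|p — 6 states
  (r|p)* — 8 states
  (r|p)*p — 10 states
  ((r|p)*p)* — 12 states
  ((r|p)*p)*r — 14 states

14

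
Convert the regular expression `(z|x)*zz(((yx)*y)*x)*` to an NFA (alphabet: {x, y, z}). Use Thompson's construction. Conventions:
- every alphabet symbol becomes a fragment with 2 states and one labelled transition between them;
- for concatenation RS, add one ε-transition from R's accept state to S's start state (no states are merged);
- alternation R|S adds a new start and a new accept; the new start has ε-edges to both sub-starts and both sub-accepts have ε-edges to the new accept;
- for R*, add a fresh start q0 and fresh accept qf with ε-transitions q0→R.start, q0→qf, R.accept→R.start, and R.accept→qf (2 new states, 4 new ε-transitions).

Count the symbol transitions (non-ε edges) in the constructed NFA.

8

Recursing over subexpressions:
Each of the 8 symbol leaves contributes exactly 1 symbol transition.
  z|x : 2 symbol transitions
  (z|x)* : 2 symbol transitions
  yx : 2 symbol transitions
  (yx)* : 2 symbol transitions
  (yx)*y : 3 symbol transitions
  ((yx)*y)* : 3 symbol transitions
  ((yx)*y)*x : 4 symbol transitions
  (((yx)*y)*x)* : 4 symbol transitions
  (z|x)*zz(((yx)*y)*x)* : 8 symbol transitions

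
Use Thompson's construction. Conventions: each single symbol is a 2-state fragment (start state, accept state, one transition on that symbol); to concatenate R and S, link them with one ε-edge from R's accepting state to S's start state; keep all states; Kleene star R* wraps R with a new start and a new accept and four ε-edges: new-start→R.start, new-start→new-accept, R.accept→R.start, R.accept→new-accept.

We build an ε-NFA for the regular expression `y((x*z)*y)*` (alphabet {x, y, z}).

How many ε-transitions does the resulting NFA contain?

15

Per subexpression:
Each of the 4 symbol leaves contributes 0 ε-transitions.
  x* = 4 ε-transitions
  x*z = 5 ε-transitions
  (x*z)* = 9 ε-transitions
  (x*z)*y = 10 ε-transitions
  ((x*z)*y)* = 14 ε-transitions
  y((x*z)*y)* = 15 ε-transitions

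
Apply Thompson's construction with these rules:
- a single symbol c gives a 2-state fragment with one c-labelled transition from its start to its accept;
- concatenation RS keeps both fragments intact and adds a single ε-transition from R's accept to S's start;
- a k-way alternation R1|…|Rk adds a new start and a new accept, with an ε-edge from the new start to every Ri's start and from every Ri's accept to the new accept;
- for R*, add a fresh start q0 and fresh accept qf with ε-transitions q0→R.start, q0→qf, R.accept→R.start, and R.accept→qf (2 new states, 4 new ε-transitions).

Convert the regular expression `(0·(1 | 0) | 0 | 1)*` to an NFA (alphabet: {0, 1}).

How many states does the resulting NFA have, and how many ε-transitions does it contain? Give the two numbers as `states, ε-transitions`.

16, 15

Recursing over subexpressions:
Each of the 5 symbol leaves contributes 2 states and 0 ε-transitions.
  1 | 0 → 6 states, 4 ε-transitions
  0·(1 | 0) → 8 states, 5 ε-transitions
  0·(1 | 0) | 0 | 1 → 14 states, 11 ε-transitions
  (0·(1 | 0) | 0 | 1)* → 16 states, 15 ε-transitions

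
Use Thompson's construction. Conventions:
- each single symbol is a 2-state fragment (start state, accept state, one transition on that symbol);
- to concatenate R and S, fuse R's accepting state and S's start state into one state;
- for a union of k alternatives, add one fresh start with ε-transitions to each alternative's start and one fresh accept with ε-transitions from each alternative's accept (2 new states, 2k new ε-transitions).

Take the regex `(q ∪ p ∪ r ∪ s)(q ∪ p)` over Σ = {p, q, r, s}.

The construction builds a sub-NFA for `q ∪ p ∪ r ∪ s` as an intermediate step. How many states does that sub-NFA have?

10

Fragment for `q ∪ p ∪ r ∪ s`:
Each of the 4 symbol leaves contributes a 2-state fragment.
  q ∪ p ∪ r ∪ s → 10 states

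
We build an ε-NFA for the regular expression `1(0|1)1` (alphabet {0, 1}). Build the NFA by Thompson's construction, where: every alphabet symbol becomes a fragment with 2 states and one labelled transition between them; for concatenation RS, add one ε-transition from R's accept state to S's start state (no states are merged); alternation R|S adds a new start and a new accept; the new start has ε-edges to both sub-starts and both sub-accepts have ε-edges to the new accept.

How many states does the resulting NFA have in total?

10

By structural recursion:
Each of the 4 symbol leaves contributes a 2-state fragment.
  0|1 : 6 states
  1(0|1)1 : 10 states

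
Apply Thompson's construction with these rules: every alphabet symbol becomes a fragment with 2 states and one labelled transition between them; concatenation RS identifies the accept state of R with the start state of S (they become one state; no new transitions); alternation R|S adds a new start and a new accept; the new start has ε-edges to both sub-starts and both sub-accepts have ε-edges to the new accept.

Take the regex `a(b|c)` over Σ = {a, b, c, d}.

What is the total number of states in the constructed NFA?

Building bottom-up:
Each of the 3 symbol leaves contributes a 2-state fragment.
  b|c — 6 states
  a(b|c) — 7 states

7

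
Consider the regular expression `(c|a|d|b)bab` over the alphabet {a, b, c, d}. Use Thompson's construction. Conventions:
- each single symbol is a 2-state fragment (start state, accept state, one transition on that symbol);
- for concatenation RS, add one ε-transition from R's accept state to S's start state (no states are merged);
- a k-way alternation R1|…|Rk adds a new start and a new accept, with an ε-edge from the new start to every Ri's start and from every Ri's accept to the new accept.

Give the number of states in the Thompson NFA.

Bottom-up over the parse tree:
Each of the 7 symbol leaves contributes a 2-state fragment.
  c|a|d|b — 10 states
  (c|a|d|b)bab — 16 states

16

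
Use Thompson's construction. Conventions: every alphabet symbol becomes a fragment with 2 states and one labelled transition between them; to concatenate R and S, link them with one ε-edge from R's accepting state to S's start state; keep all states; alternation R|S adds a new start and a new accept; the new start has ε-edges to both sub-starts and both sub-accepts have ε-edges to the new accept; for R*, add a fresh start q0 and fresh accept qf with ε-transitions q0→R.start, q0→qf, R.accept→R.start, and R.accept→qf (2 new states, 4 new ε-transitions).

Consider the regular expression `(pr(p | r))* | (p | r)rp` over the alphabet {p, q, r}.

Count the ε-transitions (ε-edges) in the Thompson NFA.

20

Bottom-up over the parse tree:
Each of the 8 symbol leaves contributes 0 ε-transitions.
  p | r : 4 ε-transitions
  pr(p | r) : 6 ε-transitions
  (pr(p | r))* : 10 ε-transitions
  p | r : 4 ε-transitions
  (p | r)rp : 6 ε-transitions
  (pr(p | r))* | (p | r)rp : 20 ε-transitions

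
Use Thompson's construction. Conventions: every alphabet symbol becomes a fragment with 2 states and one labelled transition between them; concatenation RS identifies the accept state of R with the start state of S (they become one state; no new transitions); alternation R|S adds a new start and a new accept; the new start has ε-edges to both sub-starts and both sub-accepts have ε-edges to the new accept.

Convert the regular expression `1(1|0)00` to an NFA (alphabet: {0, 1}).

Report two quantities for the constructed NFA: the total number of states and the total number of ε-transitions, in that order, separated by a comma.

Recursing over subexpressions:
Each of the 5 symbol leaves contributes 2 states and 0 ε-transitions.
  1|0 = 6 states, 4 ε-transitions
  1(1|0)00 = 9 states, 4 ε-transitions

9, 4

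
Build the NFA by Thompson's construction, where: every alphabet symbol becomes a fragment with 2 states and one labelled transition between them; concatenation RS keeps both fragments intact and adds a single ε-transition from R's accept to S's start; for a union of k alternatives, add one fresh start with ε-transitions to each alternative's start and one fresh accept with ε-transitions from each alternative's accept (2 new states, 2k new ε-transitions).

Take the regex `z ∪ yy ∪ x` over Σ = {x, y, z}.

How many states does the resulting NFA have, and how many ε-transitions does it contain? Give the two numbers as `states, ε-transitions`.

10, 7

Building bottom-up:
Each of the 4 symbol leaves contributes 2 states and 0 ε-transitions.
  yy — 4 states, 1 ε-transition
  z ∪ yy ∪ x — 10 states, 7 ε-transitions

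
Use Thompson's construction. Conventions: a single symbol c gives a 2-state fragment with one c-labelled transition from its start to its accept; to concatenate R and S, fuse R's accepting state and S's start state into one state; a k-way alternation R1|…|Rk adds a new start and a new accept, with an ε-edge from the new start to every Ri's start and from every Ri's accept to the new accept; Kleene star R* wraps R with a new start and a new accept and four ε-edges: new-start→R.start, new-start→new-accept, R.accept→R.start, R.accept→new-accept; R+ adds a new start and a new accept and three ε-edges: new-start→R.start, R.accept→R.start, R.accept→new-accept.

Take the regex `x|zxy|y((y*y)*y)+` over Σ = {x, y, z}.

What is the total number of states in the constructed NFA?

19

Recursing over subexpressions:
Each of the 8 symbol leaves contributes a 2-state fragment.
  zxy — 4 states
  y* — 4 states
  y*y — 5 states
  (y*y)* — 7 states
  (y*y)*y — 8 states
  ((y*y)*y)+ — 10 states
  y((y*y)*y)+ — 11 states
  x|zxy|y((y*y)*y)+ — 19 states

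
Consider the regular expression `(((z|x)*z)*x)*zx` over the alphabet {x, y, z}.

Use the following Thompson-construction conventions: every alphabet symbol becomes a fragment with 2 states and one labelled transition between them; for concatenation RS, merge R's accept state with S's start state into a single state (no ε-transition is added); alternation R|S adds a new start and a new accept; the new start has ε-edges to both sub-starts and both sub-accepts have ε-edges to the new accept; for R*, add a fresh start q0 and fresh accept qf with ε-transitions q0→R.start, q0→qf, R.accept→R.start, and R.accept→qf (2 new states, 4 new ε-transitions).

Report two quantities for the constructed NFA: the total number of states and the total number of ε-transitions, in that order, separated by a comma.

Recursing over subexpressions:
Each of the 6 symbol leaves contributes 2 states and 0 ε-transitions.
  z|x → 6 states, 4 ε-transitions
  (z|x)* → 8 states, 8 ε-transitions
  (z|x)*z → 9 states, 8 ε-transitions
  ((z|x)*z)* → 11 states, 12 ε-transitions
  ((z|x)*z)*x → 12 states, 12 ε-transitions
  (((z|x)*z)*x)* → 14 states, 16 ε-transitions
  (((z|x)*z)*x)*zx → 16 states, 16 ε-transitions

16, 16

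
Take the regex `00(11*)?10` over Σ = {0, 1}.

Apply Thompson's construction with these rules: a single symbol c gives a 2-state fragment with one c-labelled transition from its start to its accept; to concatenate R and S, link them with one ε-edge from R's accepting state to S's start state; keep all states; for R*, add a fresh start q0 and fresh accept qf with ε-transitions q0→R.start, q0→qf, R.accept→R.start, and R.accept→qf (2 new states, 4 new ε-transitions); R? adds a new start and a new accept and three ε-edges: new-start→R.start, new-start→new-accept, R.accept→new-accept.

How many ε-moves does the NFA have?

12

Recursing over subexpressions:
Each of the 6 symbol leaves contributes 0 ε-transitions.
  1* — 4 ε-transitions
  11* — 5 ε-transitions
  (11*)? — 8 ε-transitions
  00(11*)?10 — 12 ε-transitions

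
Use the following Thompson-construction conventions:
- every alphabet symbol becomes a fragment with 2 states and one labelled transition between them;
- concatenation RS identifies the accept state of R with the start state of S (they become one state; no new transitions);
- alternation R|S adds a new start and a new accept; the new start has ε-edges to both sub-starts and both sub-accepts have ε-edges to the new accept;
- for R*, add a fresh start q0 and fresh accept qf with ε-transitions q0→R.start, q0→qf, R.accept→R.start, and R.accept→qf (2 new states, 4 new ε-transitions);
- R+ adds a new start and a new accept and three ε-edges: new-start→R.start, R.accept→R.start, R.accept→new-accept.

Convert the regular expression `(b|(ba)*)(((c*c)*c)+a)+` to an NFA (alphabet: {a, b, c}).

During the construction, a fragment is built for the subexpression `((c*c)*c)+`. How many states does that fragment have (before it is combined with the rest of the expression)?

Fragment for `((c*c)*c)+`:
Each of the 3 symbol leaves contributes a 2-state fragment.
  c* = 4 states
  c*c = 5 states
  (c*c)* = 7 states
  (c*c)*c = 8 states
  ((c*c)*c)+ = 10 states

10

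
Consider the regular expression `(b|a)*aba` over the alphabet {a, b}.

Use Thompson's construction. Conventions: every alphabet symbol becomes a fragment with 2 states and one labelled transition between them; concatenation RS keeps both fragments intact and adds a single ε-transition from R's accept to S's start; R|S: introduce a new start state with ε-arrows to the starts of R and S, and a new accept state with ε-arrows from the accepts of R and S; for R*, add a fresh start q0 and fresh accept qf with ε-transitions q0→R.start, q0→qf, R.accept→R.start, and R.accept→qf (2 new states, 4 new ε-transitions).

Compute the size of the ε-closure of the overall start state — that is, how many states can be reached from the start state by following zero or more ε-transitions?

Let C(F) = |ε-closure(F.start)| within fragment F, and note whether F accepts ε. Symbol fragments have C = 1 and do not accept ε. Then:
  b|a : |ε-closure| = 1 + 1 + 1 = 3 (the new accept is not ε-reachable since no branch accepts ε)
  (b|a)* : the star's fresh start ε-reaches both the body's start and the fresh accept: |ε-closure| = 2 + 3 = 5
  (b|a)*aba : |ε-closure| = 5 + 1 = 6 (closure spills across the concat boundary because the left factor accepts ε)

6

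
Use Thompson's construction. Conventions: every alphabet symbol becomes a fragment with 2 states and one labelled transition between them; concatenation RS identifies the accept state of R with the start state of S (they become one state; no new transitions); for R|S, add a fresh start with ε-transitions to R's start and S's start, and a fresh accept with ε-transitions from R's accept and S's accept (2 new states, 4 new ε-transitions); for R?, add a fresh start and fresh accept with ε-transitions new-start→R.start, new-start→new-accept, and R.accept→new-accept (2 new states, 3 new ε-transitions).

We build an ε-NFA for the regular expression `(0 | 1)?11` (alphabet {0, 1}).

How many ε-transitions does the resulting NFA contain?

Per subexpression:
Each of the 4 symbol leaves contributes 0 ε-transitions.
  0 | 1 — 4 ε-transitions
  (0 | 1)? — 7 ε-transitions
  (0 | 1)?11 — 7 ε-transitions

7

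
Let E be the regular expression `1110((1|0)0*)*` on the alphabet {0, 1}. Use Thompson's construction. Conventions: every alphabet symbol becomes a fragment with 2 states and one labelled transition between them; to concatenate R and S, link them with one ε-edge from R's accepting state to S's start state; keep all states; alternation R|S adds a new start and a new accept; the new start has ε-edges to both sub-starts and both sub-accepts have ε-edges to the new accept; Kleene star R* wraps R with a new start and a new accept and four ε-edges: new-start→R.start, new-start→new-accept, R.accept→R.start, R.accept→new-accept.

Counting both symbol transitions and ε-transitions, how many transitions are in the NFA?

Bottom-up over the parse tree:
Each of the 7 symbol leaves contributes 1 transition (1 symbol, 0 ε).
  1|0 = 6 transitions (2 symbol, 4 ε)
  0* = 5 transitions (1 symbol, 4 ε)
  (1|0)0* = 12 transitions (3 symbol, 9 ε)
  ((1|0)0*)* = 16 transitions (3 symbol, 13 ε)
  1110((1|0)0*)* = 24 transitions (7 symbol, 17 ε)

24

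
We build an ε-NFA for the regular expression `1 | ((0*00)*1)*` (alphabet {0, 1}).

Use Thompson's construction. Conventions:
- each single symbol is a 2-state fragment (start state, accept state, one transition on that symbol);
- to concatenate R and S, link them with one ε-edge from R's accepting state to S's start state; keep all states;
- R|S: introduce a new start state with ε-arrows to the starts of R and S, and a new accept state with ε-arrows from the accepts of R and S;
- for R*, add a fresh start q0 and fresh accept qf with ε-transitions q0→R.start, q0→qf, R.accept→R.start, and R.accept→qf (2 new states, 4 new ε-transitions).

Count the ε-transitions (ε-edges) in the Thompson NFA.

By structural recursion:
Each of the 5 symbol leaves contributes 0 ε-transitions.
  0* — 4 ε-transitions
  0*00 — 6 ε-transitions
  (0*00)* — 10 ε-transitions
  (0*00)*1 — 11 ε-transitions
  ((0*00)*1)* — 15 ε-transitions
  1 | ((0*00)*1)* — 19 ε-transitions

19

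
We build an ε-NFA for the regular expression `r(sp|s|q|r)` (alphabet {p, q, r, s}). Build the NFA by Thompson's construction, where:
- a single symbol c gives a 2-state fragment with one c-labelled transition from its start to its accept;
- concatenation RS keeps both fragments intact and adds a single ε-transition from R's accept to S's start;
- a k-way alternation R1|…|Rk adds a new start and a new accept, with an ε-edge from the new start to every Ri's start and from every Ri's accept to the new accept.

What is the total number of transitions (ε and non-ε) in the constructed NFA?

16

Recursing over subexpressions:
Each of the 6 symbol leaves contributes 1 transition (1 symbol, 0 ε).
  sp → 3 transitions (2 symbol, 1 ε)
  sp|s|q|r → 14 transitions (5 symbol, 9 ε)
  r(sp|s|q|r) → 16 transitions (6 symbol, 10 ε)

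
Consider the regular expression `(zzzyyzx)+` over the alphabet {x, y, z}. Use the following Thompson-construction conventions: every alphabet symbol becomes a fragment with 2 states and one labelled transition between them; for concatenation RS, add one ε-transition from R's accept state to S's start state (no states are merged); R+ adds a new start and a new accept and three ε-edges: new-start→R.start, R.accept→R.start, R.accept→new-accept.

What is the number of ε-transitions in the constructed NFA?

Recursing over subexpressions:
Each of the 7 symbol leaves contributes 0 ε-transitions.
  zzzyyzx : 6 ε-transitions
  (zzzyyzx)+ : 9 ε-transitions

9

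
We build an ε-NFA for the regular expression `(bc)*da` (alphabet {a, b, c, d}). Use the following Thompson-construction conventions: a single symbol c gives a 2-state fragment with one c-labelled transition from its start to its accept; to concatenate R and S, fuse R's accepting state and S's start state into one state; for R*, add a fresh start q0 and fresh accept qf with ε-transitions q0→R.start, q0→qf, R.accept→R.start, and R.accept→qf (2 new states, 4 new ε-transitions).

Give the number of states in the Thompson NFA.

Recursing over subexpressions:
Each of the 4 symbol leaves contributes a 2-state fragment.
  bc = 3 states
  (bc)* = 5 states
  (bc)*da = 7 states

7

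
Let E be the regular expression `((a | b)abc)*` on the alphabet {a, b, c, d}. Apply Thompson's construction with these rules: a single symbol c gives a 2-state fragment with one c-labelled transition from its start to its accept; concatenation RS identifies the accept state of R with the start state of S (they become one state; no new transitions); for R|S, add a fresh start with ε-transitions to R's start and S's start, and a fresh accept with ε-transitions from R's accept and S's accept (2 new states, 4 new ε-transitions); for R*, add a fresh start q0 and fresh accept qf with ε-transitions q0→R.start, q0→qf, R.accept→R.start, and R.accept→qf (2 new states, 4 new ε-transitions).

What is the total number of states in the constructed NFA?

Building bottom-up:
Each of the 5 symbol leaves contributes a 2-state fragment.
  a | b : 6 states
  (a | b)abc : 9 states
  ((a | b)abc)* : 11 states

11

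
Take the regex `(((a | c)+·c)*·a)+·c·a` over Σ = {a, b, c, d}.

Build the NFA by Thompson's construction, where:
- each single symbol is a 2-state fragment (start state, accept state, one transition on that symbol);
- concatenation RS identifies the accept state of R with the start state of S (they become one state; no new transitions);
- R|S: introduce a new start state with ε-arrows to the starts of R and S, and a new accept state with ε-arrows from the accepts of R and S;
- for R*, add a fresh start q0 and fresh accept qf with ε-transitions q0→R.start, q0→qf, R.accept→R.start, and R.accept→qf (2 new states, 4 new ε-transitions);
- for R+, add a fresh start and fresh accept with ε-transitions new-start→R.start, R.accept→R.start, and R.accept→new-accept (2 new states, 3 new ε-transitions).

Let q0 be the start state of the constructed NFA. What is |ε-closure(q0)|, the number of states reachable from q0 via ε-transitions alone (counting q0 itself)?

Let C(F) = |ε-closure(F.start)| within fragment F, and note whether F accepts ε. Symbol fragments have C = 1 and do not accept ε. Then:
  a | c — new start ε-reaches every alternative's start; none of them accept ε, so the new accept is not reached: |ε-closure| = 1 + 1 + 1 = 3
  (a | c)+ — |ε-closure| = 1 + 3 = 4 (the body doesn't accept ε, so the new accept is not reached)
  (a | c)+·c — |ε-closure| equals the left operand's closure size = 4 (its accept is not ε-reachable, so the closure stops there)
  ((a | c)+·c)* — |ε-closure| = 1 (new start) + 4 (body) + 1 (new accept) = 6
  ((a | c)+·c)*·a — |ε-closure| = 6 + (1−1) = 6 (closure spills across the concat boundary because the left factor accepts ε)
  (((a | c)+·c)*·a)+ — new start ε-reaches only the body's start; the new accept needs a symbol first: |ε-closure| = 1 + 6 = 7
  (((a | c)+·c)*·a)+·c·a — |ε-closure| equals the left operand's closure size = 7 (its accept is not ε-reachable, so the closure stops there)

7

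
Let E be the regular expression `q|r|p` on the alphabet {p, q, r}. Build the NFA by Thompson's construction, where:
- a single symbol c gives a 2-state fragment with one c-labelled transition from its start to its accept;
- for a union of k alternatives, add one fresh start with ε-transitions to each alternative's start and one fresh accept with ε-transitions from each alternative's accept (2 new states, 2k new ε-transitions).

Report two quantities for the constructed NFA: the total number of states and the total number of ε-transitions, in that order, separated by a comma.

8, 6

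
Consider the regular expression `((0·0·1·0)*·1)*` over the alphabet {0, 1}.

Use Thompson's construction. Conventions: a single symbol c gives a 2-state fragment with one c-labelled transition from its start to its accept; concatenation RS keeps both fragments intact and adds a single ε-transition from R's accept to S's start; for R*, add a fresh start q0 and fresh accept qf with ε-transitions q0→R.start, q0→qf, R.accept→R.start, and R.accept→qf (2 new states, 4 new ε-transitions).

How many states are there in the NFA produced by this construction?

Building bottom-up:
Each of the 5 symbol leaves contributes a 2-state fragment.
  0·0·1·0 = 8 states
  (0·0·1·0)* = 10 states
  (0·0·1·0)*·1 = 12 states
  ((0·0·1·0)*·1)* = 14 states

14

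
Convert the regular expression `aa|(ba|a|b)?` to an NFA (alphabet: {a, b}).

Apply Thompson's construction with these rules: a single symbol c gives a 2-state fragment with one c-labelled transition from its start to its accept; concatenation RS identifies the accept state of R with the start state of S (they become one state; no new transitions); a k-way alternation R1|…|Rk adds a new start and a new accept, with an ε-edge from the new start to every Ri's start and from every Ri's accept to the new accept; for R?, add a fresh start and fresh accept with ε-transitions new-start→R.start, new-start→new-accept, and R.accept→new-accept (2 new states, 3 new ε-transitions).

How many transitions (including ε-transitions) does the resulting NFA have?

Building bottom-up:
Each of the 6 symbol leaves contributes 1 transition (1 symbol, 0 ε).
  aa : 2 transitions (2 symbol, 0 ε)
  ba : 2 transitions (2 symbol, 0 ε)
  ba|a|b : 10 transitions (4 symbol, 6 ε)
  (ba|a|b)? : 13 transitions (4 symbol, 9 ε)
  aa|(ba|a|b)? : 19 transitions (6 symbol, 13 ε)

19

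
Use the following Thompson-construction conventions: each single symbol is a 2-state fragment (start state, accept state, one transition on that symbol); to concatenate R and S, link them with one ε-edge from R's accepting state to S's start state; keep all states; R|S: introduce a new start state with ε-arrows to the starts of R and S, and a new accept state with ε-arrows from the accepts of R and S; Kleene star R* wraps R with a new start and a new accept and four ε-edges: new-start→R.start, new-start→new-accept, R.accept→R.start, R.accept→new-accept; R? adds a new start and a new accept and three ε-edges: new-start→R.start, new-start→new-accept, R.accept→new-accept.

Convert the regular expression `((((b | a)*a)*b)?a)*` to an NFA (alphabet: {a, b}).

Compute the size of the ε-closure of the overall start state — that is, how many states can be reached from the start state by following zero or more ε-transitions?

14

Compute the ε-closure size of each fragment's start state recursively; a symbol fragment's start has no outgoing ε-edge, so its closure is just itself (size 1).
  b | a → new start ε-reaches every alternative's start; none of them accept ε, so the new accept is not reached: |closure| = 1 + 1 + 1 = 3
  (b | a)* → new start has ε-edges to the inner start and to the new accept, so |closure| = 2 + 3 = 5
  (b | a)*a → |closure| = 5 + 1 = 6 (closure spills across the concat boundary because the left factor accepts ε)
  ((b | a)*a)* → |closure| = 1 (new start) + 6 (body) + 1 (new accept) = 8
  ((b | a)*a)*b → |closure| = 8 + 1 = 9 (closure spills across the concat boundary because the left factor accepts ε)
  (((b | a)*a)*b)? → new start has ε-edges to the inner start and to the new accept, so |closure| = 2 + 9 = 11
  (((b | a)*a)*b)?a → |closure| = 11 + 1 = 12 (closure spills across the concat boundary because the left factor accepts ε)
  ((((b | a)*a)*b)?a)* → new start has ε-edges to the inner start and to the new accept, so |closure| = 2 + 12 = 14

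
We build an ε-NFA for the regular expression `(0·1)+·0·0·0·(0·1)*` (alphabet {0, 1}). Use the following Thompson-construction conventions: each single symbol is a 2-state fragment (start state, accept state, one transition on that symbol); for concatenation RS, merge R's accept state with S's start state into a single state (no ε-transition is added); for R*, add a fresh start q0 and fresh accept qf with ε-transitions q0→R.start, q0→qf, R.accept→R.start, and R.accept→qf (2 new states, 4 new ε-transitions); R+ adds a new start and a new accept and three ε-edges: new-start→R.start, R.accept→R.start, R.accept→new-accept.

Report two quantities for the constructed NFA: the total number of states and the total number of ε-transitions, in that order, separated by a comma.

12, 7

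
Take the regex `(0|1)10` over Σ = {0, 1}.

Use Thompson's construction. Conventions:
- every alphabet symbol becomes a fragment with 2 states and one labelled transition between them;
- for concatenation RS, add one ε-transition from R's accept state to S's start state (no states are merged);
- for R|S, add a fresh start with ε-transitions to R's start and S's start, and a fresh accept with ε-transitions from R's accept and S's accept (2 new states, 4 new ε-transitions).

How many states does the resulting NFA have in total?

Per subexpression:
Each of the 4 symbol leaves contributes a 2-state fragment.
  0|1 : 6 states
  (0|1)10 : 10 states

10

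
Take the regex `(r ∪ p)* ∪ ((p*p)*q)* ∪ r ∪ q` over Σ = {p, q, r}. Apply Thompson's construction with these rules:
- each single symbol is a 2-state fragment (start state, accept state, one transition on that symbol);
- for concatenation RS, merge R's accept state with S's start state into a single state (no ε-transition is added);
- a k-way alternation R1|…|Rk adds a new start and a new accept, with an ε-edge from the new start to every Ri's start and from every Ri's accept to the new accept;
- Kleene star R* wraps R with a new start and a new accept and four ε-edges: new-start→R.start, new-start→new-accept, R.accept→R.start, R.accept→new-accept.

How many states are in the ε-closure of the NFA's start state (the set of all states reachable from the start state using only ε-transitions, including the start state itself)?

Let C(F) = |ε-closure(F.start)| within fragment F, and note whether F accepts ε. Symbol fragments have C = 1 and do not accept ε. Then:
  r ∪ p — new start ε-reaches every alternative's start; none of them accept ε, so the new accept is not reached: C = 1 + 1 + 1 = 3
  (r ∪ p)* — new start has ε-edges to the inner start and to the new accept, so C = 2 + 3 = 5
  p* — the star's fresh start ε-reaches both the body's start and the fresh accept: C = 2 + 1 = 3
  p*p — the left operand accepts ε, so the closure extends into the next operand (the shared merged state is already counted); C = 3 + (1−1) = 3
  (p*p)* — C = 1 (new start) + 3 (body) + 1 (new accept) = 5
  (p*p)*q — the left operand accepts ε, so the closure extends into the next operand (the shared merged state is already counted); C = 5 + (1−1) = 5
  ((p*p)*q)* — the star's fresh start ε-reaches both the body's start and the fresh accept: C = 2 + 5 = 7
  (r ∪ p)* ∪ ((p*p)*q)* ∪ r ∪ q — C = 1 (new start) + (5 + 7 + 1 + 1) + 1 (new accept, since some branch ε-reaches its own accept) = 16

16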